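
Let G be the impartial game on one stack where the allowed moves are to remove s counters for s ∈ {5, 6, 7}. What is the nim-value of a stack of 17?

1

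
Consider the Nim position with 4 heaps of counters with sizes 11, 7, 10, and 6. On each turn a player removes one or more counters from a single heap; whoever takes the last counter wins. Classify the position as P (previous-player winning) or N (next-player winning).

P-position

Compute the nim-sum pairwise:
11 ^ 7 = 12
12 ^ 10 = 6
6 ^ 6 = 0
The nim-sum is 0, so this is a P-position: the player to move is in a losing position under optimal play.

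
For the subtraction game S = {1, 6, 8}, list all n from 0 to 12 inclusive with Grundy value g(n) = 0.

0, 2, 4, 7, 9, 11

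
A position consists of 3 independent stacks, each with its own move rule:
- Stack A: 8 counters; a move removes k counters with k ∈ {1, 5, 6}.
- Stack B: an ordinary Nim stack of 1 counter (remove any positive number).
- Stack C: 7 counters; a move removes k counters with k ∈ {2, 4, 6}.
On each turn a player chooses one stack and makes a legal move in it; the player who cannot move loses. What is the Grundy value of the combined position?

Build the Grundy sequence for stack A with g(k) = mex{g(k−s) : s ∈ {1, 5, 6}, s ≤ k}:
k:     0  1  2  3  4  5  6  7  8
g(k):  0  1  0  1  0  1  2  3  2
So g(8) = 2.
Stack B is a plain Nim stack of size 1, so its Grundy value is 1.
For stack C, compute g(0), g(1), … with moves {2, 4, 6}:
k:     0  1  2  3  4  5  6  7
g(k):  0  0  1  1  2  2  3  3
So g(7) = 3.
The value of a disjunctive sum is the nim-sum of the parts.
Combined value = 2 ⊕ 1 ⊕ 3 = 0.

0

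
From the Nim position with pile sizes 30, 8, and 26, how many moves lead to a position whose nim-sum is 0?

Compute the nim-sum pairwise:
30 ⊕ 8 = 22
22 ⊕ 26 = 12
The overall nim-sum is X = 12. A pile of size p has a winning move iff p XOR X < p (reduce it to p XOR X).
  30: 30 XOR 12 = 18 < 30 — winning move (to 18).
  8: 8 XOR 12 = 4 < 8 — winning move (to 4).
  26: 26 XOR 12 = 22 < 26 — winning move (to 22).
That gives 3 winning moves.

3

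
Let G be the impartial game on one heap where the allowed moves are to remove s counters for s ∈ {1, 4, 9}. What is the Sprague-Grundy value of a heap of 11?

1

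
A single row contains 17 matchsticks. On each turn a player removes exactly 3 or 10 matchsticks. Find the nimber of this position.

1

Grundy values for subtraction set {3, 10}:
k:     0  1  2  3  4  5  6  7  8  9 10 11 12 13 14 15 16 17
g(k):  0  0  0  1  1  1  0  0  0  1  1  1  2  0  0  0  1  1
So g(17) = 1.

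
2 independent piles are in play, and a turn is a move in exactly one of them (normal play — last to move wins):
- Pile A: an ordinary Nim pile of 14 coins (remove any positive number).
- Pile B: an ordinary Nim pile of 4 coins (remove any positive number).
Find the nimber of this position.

Pile A is a plain Nim pile of size 14, so its Grundy value is 14.
Pile B is a plain Nim pile of size 4, so its Grundy value is 4.
By the Sprague-Grundy theorem, the Grundy value of a sum of independent games is the XOR of the component values.
Combined value = 14 XOR 4 = 10.

10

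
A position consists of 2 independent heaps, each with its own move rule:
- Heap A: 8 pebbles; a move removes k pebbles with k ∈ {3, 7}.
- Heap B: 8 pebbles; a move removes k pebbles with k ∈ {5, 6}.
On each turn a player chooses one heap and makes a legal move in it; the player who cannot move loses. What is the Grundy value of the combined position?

For heap A, compute g(0), g(1), … with moves {3, 7}:
g(0) = mex{} = 0
g(1) = mex{} = 0
g(2) = mex{} = 0
g(3) = mex{0} = 1
g(4) = mex{0} = 1
g(5) = mex{0} = 1
g(6) = mex{1} = 0
g(7) = mex{0,1} = 2
g(8) = mex{0,1} = 2
So g(8) = 2.
Build the Grundy sequence for heap B with g(k) = mex{g(k−s) : s ∈ {5, 6}, s ≤ k}:
g(0) = mex{} = 0
g(1) = mex{} = 0
g(2) = mex{} = 0
g(3) = mex{} = 0
g(4) = mex{} = 0
g(5) = mex{0} = 1
g(6) = mex{0} = 1
g(7) = mex{0} = 1
g(8) = mex{0} = 1
So g(8) = 1.
By the Sprague-Grundy theorem, the Grundy value of a sum of independent games is the XOR of the component values.
Combined value = 2 ⊕ 1 = 3.

3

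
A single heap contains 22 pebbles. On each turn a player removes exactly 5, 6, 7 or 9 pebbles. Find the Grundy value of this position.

Grundy values for subtraction set {5, 6, 7, 9}:
k:     0  1  2  3  4  5  6  7  8  9 10 11 12 13 14 15 16 17 18 19 20 21 22
g(k):  0  0  0  0  0  1  1  1  1  1  2  2  2  2  0  0  0  0  0  1  1  1  1
So g(22) = 1.

1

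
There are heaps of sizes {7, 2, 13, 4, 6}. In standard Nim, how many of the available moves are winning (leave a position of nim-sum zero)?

Compute the nim-sum pairwise:
7 ⊕ 2 = 5
5 ⊕ 13 = 8
8 ⊕ 4 = 12
12 ⊕ 6 = 10
The overall nim-sum is X = 10. A heap of size p has a winning move iff p XOR X < p (reduce it to p XOR X).
  7: 7 XOR 10 = 13 ≥ 7 — no move.
  2: 2 XOR 10 = 8 ≥ 2 — no move.
  13: 13 XOR 10 = 7 < 13 — winning move (to 7).
  4: 4 XOR 10 = 14 ≥ 4 — no move.
  6: 6 XOR 10 = 12 ≥ 6 — no move.
That gives 1 winning move.

1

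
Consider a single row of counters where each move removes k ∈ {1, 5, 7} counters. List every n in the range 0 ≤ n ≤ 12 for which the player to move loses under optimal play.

0, 2, 4, 6, 8, 10, 12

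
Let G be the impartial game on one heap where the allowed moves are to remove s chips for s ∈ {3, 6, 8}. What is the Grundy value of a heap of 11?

Grundy values for subtraction set {3, 6, 8}:
g(0) = mex{} = 0
g(1) = mex{} = 0
g(2) = mex{} = 0
g(3) = mex{0} = 1
g(4) = mex{0} = 1
g(5) = mex{0} = 1
g(6) = mex{0,1} = 2
g(7) = mex{0,1} = 2
g(8) = mex{0,1} = 2
g(9) = mex{0,1,2} = 3
g(10) = mex{0,1,2} = 3
g(11) = mex{1,2} = 0
So g(11) = 0.

0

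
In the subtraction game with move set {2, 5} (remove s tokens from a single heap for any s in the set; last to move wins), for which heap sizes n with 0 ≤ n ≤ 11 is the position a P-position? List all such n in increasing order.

Grundy values for subtraction set {2, 5}:
k:     0  1  2  3  4  5  6  7  8  9 10 11
g(k):  0  0  1  1  0  2  1  0  0  1  1  0
The P-positions (g = 0) in 0..11 are 0, 1, 4, 7, 8, 11.

0, 1, 4, 7, 8, 11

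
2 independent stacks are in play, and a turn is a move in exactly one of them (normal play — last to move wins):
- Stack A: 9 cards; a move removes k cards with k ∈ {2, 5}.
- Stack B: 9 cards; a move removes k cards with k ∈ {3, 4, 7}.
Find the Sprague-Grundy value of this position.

2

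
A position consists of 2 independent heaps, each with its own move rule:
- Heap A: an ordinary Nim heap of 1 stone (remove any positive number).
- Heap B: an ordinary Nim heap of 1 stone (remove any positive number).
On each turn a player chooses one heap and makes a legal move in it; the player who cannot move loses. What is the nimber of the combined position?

Heap A is a plain Nim heap of size 1, so its Grundy value is 1.
Heap B is a plain Nim heap of size 1, so its Grundy value is 1.
By the Sprague-Grundy theorem, the Grundy value of a sum of independent games is the XOR of the component values.
Combined value = 1 XOR 1 = 0.

0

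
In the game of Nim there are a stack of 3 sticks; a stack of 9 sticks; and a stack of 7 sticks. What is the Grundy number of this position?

13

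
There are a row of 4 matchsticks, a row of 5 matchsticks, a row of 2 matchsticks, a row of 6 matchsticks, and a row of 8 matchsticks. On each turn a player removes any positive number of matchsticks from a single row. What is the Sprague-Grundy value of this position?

13

In binary:
  0100  (4)
  0101  (5)
  0010  (2)
  0110  (6)
  1000  (8)
  ----
  1101  (13)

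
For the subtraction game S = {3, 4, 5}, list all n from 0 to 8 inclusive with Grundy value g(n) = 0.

Grundy values for subtraction set {3, 4, 5}:
k:     0  1  2  3  4  5  6  7  8
g(k):  0  0  0  1  1  1  2  2  0
The P-positions (g = 0) in 0..8 are 0, 1, 2, 8.

0, 1, 2, 8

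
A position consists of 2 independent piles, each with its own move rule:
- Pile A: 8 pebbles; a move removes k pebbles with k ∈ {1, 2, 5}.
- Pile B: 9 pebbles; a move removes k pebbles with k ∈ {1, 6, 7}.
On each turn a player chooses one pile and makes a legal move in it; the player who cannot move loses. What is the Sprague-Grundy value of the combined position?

1

Build the Grundy sequence for pile A with g(k) = mex{g(k−s) : s ∈ {1, 2, 5}, s ≤ k}:
k:     0  1  2  3  4  5  6  7  8
g(k):  0  1  2  0  1  2  0  1  2
So g(8) = 2.
Build the Grundy sequence for pile B with g(k) = mex{g(k−s) : s ∈ {1, 6, 7}, s ≤ k}:
k:     0  1  2  3  4  5  6  7  8  9
g(k):  0  1  0  1  0  1  2  3  2  3
So g(9) = 3.
By the Sprague-Grundy theorem, the Grundy value of a sum of independent games is the XOR of the component values.
Combined value = 2 ⊕ 3 = 1.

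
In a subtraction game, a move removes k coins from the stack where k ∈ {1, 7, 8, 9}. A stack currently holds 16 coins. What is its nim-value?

0

Build the Grundy sequence with g(k) = mex{g(k−s) : s ∈ {1, 7, 8, 9}, s ≤ k}:
k:     0  1  2  3  4  5  6  7  8  9 10 11 12 13 14 15 16
g(k):  0  1  0  1  0  1  0  1  2  3  2  3  2  3  2  3  0
So g(16) = 0.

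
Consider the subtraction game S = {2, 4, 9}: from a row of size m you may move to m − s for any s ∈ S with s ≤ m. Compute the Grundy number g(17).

Compute g(0), g(1), … for moves {2, 4, 9}:
k:     0  1  2  3  4  5  6  7  8  9 10 11 12 13 14 15 16 17
g(k):  0  0  1  1  2  2  0  0  1  1  2  2  0  0  1  1  2  2
So g(17) = 2.

2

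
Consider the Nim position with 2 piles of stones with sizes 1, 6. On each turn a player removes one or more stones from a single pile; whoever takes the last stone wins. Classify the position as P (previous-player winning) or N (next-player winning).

In binary:
  001  (1)
  110  (6)
  ---
  111  (7)
The nim-sum is 7 ≠ 0, so this is an N-position: the player to move can win.

N-position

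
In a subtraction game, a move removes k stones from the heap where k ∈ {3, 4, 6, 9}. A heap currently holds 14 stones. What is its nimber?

0

Build the Grundy sequence with g(k) = mex{g(k−s) : s ∈ {3, 4, 6, 9}, s ≤ k}:
k:     0  1  2  3  4  5  6  7  8  9 10 11 12 13 14
g(k):  0  0  0  1  1  1  2  2  2  3  3  3  0  0  0
So g(14) = 0.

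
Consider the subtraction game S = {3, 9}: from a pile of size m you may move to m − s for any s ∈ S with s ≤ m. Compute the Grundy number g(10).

1

Compute g(0), g(1), … for moves {3, 9}:
k:     0  1  2  3  4  5  6  7  8  9 10
g(k):  0  0  0  1  1  1  0  0  0  1  1
So g(10) = 1.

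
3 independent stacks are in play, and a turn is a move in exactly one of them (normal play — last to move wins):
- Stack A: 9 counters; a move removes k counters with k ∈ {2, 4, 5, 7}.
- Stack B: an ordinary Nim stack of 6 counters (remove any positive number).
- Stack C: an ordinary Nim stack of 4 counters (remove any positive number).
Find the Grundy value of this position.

2

Grundy values for stack A (subtraction set {2, 4, 5, 7}):
k:     0  1  2  3  4  5  6  7  8  9
g(k):  0  0  1  1  2  2  3  3  4  0
So g(9) = 0.
Stack B is a plain Nim stack of size 6, so its Grundy value is 6.
Stack C is a plain Nim stack of size 4, so its Grundy value is 4.
The value of a disjunctive sum is the nim-sum of the parts.
Combined value = 0 XOR 6 XOR 4 = 2.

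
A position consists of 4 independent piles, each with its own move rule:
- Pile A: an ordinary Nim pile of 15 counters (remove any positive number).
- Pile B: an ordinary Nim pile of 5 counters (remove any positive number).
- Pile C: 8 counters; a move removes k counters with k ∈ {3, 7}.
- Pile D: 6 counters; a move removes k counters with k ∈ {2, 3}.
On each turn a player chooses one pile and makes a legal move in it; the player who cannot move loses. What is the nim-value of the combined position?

8

Pile A is a plain Nim pile of size 15, so its Grundy value is 15.
Pile B is a plain Nim pile of size 5, so its Grundy value is 5.
For pile C, compute g(0), g(1), … with moves {3, 7}:
g(0) = mex{} = 0
g(1) = mex{} = 0
g(2) = mex{} = 0
g(3) = mex{0} = 1
g(4) = mex{0} = 1
g(5) = mex{0} = 1
g(6) = mex{1} = 0
g(7) = mex{0,1} = 2
g(8) = mex{0,1} = 2
So g(8) = 2.
Grundy values for pile D (subtraction set {2, 3}):
g(0) = mex{} = 0
g(1) = mex{} = 0
g(2) = mex{0} = 1
g(3) = mex{0} = 1
g(4) = mex{0,1} = 2
g(5) = mex{1} = 0
g(6) = mex{1,2} = 0
So g(6) = 0.
The value of a disjunctive sum is the nim-sum of the parts.
Combined value = 15 ⊕ 5 ⊕ 2 ⊕ 0 = 8.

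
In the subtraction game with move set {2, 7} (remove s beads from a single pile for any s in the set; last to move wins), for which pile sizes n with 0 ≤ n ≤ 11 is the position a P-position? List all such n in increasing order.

Compute g(0), g(1), … for moves {2, 7}:
k:     0  1  2  3  4  5  6  7  8  9 10 11
g(k):  0  0  1  1  0  0  1  1  2  0  0  1
The P-positions (g = 0) in 0..11 are 0, 1, 4, 5, 9, 10.

0, 1, 4, 5, 9, 10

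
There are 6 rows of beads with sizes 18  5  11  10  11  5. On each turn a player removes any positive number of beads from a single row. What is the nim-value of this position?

Compute the nim-sum pairwise:
18 ^ 5 = 23
23 ^ 11 = 28
28 ^ 10 = 22
22 ^ 11 = 29
29 ^ 5 = 24

24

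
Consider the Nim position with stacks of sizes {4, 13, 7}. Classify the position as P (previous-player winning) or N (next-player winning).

N-position

Compute the nim-sum pairwise:
4 ⊕ 13 = 9
9 ⊕ 7 = 14
The nim-sum is 14 ≠ 0, so this is an N-position: the player to move can win.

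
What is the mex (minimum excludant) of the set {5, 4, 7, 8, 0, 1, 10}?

2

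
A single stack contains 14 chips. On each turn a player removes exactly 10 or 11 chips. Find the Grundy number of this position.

Compute g(0), g(1), … for moves {10, 11}:
k:     0  1  2  3  4  5  6  7  8  9 10 11 12 13 14
g(k):  0  0  0  0  0  0  0  0  0  0  1  1  1  1  1
So g(14) = 1.

1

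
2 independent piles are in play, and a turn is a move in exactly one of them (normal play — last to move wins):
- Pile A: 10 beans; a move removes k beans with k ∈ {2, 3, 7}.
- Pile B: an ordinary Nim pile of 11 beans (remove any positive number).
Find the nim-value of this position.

11

For pile A, compute g(0), g(1), … with moves {2, 3, 7}:
k:     0  1  2  3  4  5  6  7  8  9 10
g(k):  0  0  1  1  2  0  0  1  1  2  0
So g(10) = 0.
Pile B is a plain Nim pile of size 11, so its Grundy value is 11.
The value of a disjunctive sum is the nim-sum of the parts.
Combined value = 0 ⊕ 11 = 11.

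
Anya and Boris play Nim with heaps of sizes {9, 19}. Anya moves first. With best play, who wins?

Anya wins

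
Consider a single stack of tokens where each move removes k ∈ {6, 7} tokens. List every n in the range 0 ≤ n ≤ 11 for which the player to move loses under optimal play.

0, 1, 2, 3, 4, 5

Compute g(0), g(1), … for moves {6, 7}:
g(0) = mex{} = 0
g(1) = mex{} = 0
g(2) = mex{} = 0
g(3) = mex{} = 0
g(4) = mex{} = 0
g(5) = mex{} = 0
g(6) = mex{0} = 1
g(7) = mex{0} = 1
g(8) = mex{0} = 1
g(9) = mex{0} = 1
g(10) = mex{0} = 1
g(11) = mex{0} = 1
The P-positions (g = 0) in 0..11 are 0, 1, 2, 3, 4, 5.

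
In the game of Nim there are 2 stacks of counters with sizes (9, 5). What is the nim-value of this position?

12

Nim-sum: 9 ^ 5 = 12.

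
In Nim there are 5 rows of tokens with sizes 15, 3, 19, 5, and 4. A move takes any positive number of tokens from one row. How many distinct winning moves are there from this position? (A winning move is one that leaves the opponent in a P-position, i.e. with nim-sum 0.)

1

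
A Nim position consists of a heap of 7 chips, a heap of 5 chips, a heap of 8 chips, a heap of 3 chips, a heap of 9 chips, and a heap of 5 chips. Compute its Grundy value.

5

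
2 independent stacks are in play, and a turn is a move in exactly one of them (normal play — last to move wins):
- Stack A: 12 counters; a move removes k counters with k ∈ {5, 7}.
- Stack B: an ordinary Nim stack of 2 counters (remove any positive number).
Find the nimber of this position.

2

Grundy values for stack A (subtraction set {5, 7}):
k:     0  1  2  3  4  5  6  7  8  9 10 11 12
g(k):  0  0  0  0  0  1  1  1  1  1  2  2  0
So g(12) = 0.
Stack B is a plain Nim stack of size 2, so its Grundy value is 2.
By the Sprague-Grundy theorem, the Grundy value of a sum of independent games is the XOR of the component values.
Combined value = 0 XOR 2 = 2.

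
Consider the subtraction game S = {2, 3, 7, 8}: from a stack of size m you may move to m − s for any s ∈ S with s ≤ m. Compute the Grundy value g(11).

Build the Grundy sequence with g(k) = mex{g(k−s) : s ∈ {2, 3, 7, 8}, s ≤ k}:
g(0) = mex{} = 0
g(1) = mex{} = 0
g(2) = mex{0} = 1
g(3) = mex{0} = 1
g(4) = mex{0,1} = 2
g(5) = mex{1} = 0
g(6) = mex{1,2} = 0
g(7) = mex{0,2} = 1
g(8) = mex{0} = 1
g(9) = mex{0,1} = 2
g(10) = mex{1} = 0
g(11) = mex{1,2} = 0
So g(11) = 0.

0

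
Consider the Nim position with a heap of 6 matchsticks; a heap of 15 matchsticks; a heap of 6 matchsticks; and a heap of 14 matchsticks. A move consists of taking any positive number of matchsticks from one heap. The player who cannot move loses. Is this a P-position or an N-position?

Bitwise XOR of the heap sizes:
  0110  (6)
  1111  (15)
  0110  (6)
  1110  (14)
  ----
  0001  (1)
The nim-sum is 1 ≠ 0, so this is an N-position: the player to move can win.

N-position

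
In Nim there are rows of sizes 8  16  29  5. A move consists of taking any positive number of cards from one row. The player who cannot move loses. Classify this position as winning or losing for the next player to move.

Compute the nim-sum pairwise:
8 ⊕ 16 = 24
24 ⊕ 29 = 5
5 ⊕ 5 = 0
The nim-sum is 0, so this is a P-position: the player to move is in a losing position under optimal play.

Losing position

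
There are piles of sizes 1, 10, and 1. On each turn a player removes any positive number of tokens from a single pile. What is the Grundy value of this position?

Compute the nim-sum pairwise:
1 XOR 10 = 11
11 XOR 1 = 10

10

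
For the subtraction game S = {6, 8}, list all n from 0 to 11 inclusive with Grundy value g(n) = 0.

0, 1, 2, 3, 4, 5

Build the Grundy sequence with g(k) = mex{g(k−s) : s ∈ {6, 8}, s ≤ k}:
g(0) = mex{} = 0
g(1) = mex{} = 0
g(2) = mex{} = 0
g(3) = mex{} = 0
g(4) = mex{} = 0
g(5) = mex{} = 0
g(6) = mex{0} = 1
g(7) = mex{0} = 1
g(8) = mex{0} = 1
g(9) = mex{0} = 1
g(10) = mex{0} = 1
g(11) = mex{0} = 1
The P-positions (g = 0) in 0..11 are 0, 1, 2, 3, 4, 5.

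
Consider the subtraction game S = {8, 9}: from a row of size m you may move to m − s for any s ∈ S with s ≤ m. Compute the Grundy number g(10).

Compute g(0), g(1), … for moves {8, 9}:
k:     0  1  2  3  4  5  6  7  8  9 10
g(k):  0  0  0  0  0  0  0  0  1  1  1
So g(10) = 1.

1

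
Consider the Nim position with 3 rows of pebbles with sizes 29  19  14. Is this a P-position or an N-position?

P-position

Nim-sum: 29 XOR 19 XOR 14 = 0.
The nim-sum is 0, so this is a P-position: the player to move is in a losing position under optimal play.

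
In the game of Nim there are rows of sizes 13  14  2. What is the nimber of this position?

1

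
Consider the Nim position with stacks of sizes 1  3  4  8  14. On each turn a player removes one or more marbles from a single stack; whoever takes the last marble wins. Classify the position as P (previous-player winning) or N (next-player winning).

P-position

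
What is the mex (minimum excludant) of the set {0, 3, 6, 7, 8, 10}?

0 is in the set but 1 is not, so the mex is 1.

1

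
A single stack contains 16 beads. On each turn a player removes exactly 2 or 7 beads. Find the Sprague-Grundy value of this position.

1

Compute g(0), g(1), … for moves {2, 7}:
k:     0  1  2  3  4  5  6  7  8  9 10 11 12 13 14 15 16
g(k):  0  0  1  1  0  0  1  1  2  0  0  1  1  0  0  1  1
So g(16) = 1.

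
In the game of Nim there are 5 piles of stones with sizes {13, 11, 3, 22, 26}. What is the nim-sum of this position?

9

Compute the nim-sum pairwise:
13 ^ 11 = 6
6 ^ 3 = 5
5 ^ 22 = 19
19 ^ 26 = 9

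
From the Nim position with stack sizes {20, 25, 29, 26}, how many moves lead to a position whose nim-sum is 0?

Compute the nim-sum pairwise:
20 ^ 25 = 13
13 ^ 29 = 16
16 ^ 26 = 10
The overall nim-sum is X = 10. A stack of size p has a winning move iff p XOR X < p (reduce it to p XOR X).
  20: 20 XOR 10 = 30 ≥ 20 — no move.
  25: 25 XOR 10 = 19 < 25 — winning move (to 19).
  29: 29 XOR 10 = 23 < 29 — winning move (to 23).
  26: 26 XOR 10 = 16 < 26 — winning move (to 16).
That gives 3 winning moves.

3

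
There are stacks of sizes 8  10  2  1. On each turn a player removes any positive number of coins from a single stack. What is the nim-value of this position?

1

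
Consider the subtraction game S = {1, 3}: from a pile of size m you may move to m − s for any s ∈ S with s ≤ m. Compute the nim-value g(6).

0

Compute g(0), g(1), … for moves {1, 3}:
k:     0  1  2  3  4  5  6
g(k):  0  1  0  1  0  1  0
So g(6) = 0.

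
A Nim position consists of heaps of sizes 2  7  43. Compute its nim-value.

46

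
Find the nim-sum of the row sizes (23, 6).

Nim-sum: 23 ⊕ 6 = 17.

17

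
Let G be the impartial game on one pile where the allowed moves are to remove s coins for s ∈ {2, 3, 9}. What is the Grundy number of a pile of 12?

0

Grundy values for subtraction set {2, 3, 9}:
g(0) = mex{} = 0
g(1) = mex{} = 0
g(2) = mex{0} = 1
g(3) = mex{0} = 1
g(4) = mex{0,1} = 2
g(5) = mex{1} = 0
g(6) = mex{1,2} = 0
g(7) = mex{0,2} = 1
g(8) = mex{0} = 1
g(9) = mex{0,1} = 2
g(10) = mex{0,1} = 2
g(11) = mex{1,2} = 0
g(12) = mex{1,2} = 0
So g(12) = 0.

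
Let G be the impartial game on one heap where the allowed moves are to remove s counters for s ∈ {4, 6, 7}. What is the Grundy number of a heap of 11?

Grundy values for subtraction set {4, 6, 7}:
g(0) = mex{} = 0
g(1) = mex{} = 0
g(2) = mex{} = 0
g(3) = mex{} = 0
g(4) = mex{0} = 1
g(5) = mex{0} = 1
g(6) = mex{0} = 1
g(7) = mex{0} = 1
g(8) = mex{0,1} = 2
g(9) = mex{0,1} = 2
g(10) = mex{0,1} = 2
g(11) = mex{1} = 0
So g(11) = 0.

0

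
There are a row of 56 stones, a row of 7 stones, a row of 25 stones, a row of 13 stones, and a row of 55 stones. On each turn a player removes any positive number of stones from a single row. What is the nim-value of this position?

Nim-sum: 56 ⊕ 7 ⊕ 25 ⊕ 13 ⊕ 55 = 28.

28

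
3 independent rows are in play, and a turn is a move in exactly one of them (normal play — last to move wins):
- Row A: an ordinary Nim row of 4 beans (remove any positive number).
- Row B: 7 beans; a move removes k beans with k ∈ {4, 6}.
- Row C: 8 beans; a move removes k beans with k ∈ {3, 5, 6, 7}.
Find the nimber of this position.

Row A is a plain Nim row of size 4, so its Grundy value is 4.
Build the Grundy sequence for row B with g(k) = mex{g(k−s) : s ∈ {4, 6}, s ≤ k}:
g(0) = mex{} = 0
g(1) = mex{} = 0
g(2) = mex{} = 0
g(3) = mex{} = 0
g(4) = mex{0} = 1
g(5) = mex{0} = 1
g(6) = mex{0} = 1
g(7) = mex{0} = 1
So g(7) = 1.
Grundy values for row C (subtraction set {3, 5, 6, 7}):
k:     0  1  2  3  4  5  6  7  8
g(k):  0  0  0  1  1  1  2  2  2
So g(8) = 2.
By the Sprague-Grundy theorem, the Grundy value of a sum of independent games is the XOR of the component values.
Combined value = 4 ⊕ 1 ⊕ 2 = 7.

7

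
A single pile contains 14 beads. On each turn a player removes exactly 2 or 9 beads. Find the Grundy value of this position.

1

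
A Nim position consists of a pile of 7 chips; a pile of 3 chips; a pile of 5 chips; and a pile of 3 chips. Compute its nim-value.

2

Compute the nim-sum pairwise:
7 XOR 3 = 4
4 XOR 5 = 1
1 XOR 3 = 2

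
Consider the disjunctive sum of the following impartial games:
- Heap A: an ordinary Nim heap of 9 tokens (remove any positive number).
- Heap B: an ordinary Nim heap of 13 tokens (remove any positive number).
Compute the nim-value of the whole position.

4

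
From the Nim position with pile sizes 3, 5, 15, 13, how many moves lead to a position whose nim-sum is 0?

3

Bitwise XOR of the heap sizes:
  0011  (3)
  0101  (5)
  1111  (15)
  1101  (13)
  ----
  0100  (4)
The overall nim-sum is X = 4. A pile of size p has a winning move iff p XOR X < p (reduce it to p XOR X).
  3: 3 XOR 4 = 7 ≥ 3 — no move.
  5: 5 XOR 4 = 1 < 5 — winning move (to 1).
  15: 15 XOR 4 = 11 < 15 — winning move (to 11).
  13: 13 XOR 4 = 9 < 13 — winning move (to 9).
That gives 3 winning moves.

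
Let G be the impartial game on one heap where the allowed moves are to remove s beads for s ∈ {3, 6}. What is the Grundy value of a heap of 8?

2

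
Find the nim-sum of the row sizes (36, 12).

In binary:
  100100  (36)
  001100  (12)
  ------
  101000  (40)

40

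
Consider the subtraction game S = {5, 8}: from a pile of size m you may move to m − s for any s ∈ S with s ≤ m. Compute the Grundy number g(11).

2

Grundy values for subtraction set {5, 8}:
k:     0  1  2  3  4  5  6  7  8  9 10 11
g(k):  0  0  0  0  0  1  1  1  1  1  2  2
So g(11) = 2.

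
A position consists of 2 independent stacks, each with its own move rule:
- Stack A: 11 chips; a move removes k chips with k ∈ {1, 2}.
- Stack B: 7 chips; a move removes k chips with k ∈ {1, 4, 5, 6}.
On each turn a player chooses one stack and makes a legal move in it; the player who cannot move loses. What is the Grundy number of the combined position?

1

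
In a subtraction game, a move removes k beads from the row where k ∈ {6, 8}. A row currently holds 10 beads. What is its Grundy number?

1

Grundy values for subtraction set {6, 8}:
k:     0  1  2  3  4  5  6  7  8  9 10
g(k):  0  0  0  0  0  0  1  1  1  1  1
So g(10) = 1.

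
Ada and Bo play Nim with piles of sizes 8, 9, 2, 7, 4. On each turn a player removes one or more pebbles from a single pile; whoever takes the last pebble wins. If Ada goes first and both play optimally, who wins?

Bo wins

Nim-sum: 8 ^ 9 ^ 2 ^ 7 ^ 4 = 0.
The nim-sum is 0, so this is a P-position: the player to move is in a losing position under optimal play; Ada is about to move from it and so loses — Bo wins.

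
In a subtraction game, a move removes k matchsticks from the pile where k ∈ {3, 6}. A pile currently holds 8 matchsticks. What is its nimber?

2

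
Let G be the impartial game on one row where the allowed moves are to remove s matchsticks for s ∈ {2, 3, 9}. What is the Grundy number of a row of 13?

1

Build the Grundy sequence with g(k) = mex{g(k−s) : s ∈ {2, 3, 9}, s ≤ k}:
k:     0  1  2  3  4  5  6  7  8  9 10 11 12 13
g(k):  0  0  1  1  2  0  0  1  1  2  2  0  0  1
So g(13) = 1.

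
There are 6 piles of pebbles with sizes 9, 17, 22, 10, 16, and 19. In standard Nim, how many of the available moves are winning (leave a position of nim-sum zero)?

1

Compute the nim-sum pairwise:
9 ^ 17 = 24
24 ^ 22 = 14
14 ^ 10 = 4
4 ^ 16 = 20
20 ^ 19 = 7
The overall nim-sum is X = 7. A pile of size p has a winning move iff p XOR X < p (reduce it to p XOR X).
  9: 9 XOR 7 = 14 ≥ 9 — no move.
  17: 17 XOR 7 = 22 ≥ 17 — no move.
  22: 22 XOR 7 = 17 < 22 — winning move (to 17).
  10: 10 XOR 7 = 13 ≥ 10 — no move.
  16: 16 XOR 7 = 23 ≥ 16 — no move.
  19: 19 XOR 7 = 20 ≥ 19 — no move.
That gives 1 winning move.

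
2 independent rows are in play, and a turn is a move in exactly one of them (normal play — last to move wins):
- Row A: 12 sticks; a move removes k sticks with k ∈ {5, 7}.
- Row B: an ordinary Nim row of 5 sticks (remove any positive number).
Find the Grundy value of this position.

Build the Grundy sequence for row A with g(k) = mex{g(k−s) : s ∈ {5, 7}, s ≤ k}:
k:     0  1  2  3  4  5  6  7  8  9 10 11 12
g(k):  0  0  0  0  0  1  1  1  1  1  2  2  0
So g(12) = 0.
Row B is a plain Nim row of size 5, so its Grundy value is 5.
The value of a disjunctive sum is the nim-sum of the parts.
Combined value = 0 XOR 5 = 5.

5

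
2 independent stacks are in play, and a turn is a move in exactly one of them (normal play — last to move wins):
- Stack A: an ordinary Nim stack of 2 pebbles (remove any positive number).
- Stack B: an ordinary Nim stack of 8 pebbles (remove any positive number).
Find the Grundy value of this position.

10

Stack A is a plain Nim stack of size 2, so its Grundy value is 2.
Stack B is a plain Nim stack of size 8, so its Grundy value is 8.
By the Sprague-Grundy theorem, the Grundy value of a sum of independent games is the XOR of the component values.
Combined value = 2 XOR 8 = 10.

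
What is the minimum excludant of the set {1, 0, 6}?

The values 0, 1 are all present; 2 is the first non-negative integer missing from the set.

2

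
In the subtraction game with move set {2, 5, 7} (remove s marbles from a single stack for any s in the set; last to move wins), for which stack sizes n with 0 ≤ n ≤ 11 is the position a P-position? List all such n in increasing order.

0, 1, 4, 10

Build the Grundy sequence with g(k) = mex{g(k−s) : s ∈ {2, 5, 7}, s ≤ k}:
g(0) = mex{} = 0
g(1) = mex{} = 0
g(2) = mex{0} = 1
g(3) = mex{0} = 1
g(4) = mex{1} = 0
g(5) = mex{0,1} = 2
g(6) = mex{0} = 1
g(7) = mex{0,1,2} = 3
g(8) = mex{0,1} = 2
g(9) = mex{0,1,3} = 2
g(10) = mex{1,2} = 0
g(11) = mex{0,1,2} = 3
The P-positions (g = 0) in 0..11 are 0, 1, 4, 10.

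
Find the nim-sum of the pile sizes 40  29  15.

Compute the nim-sum pairwise:
40 ^ 29 = 53
53 ^ 15 = 58

58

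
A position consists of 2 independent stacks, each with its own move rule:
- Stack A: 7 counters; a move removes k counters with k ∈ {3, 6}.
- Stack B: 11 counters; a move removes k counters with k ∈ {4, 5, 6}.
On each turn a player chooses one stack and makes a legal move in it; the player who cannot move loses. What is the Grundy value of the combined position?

2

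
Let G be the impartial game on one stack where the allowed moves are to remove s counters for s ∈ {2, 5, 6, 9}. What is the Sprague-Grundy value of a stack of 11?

Grundy values for subtraction set {2, 5, 6, 9}:
g(0) = mex{} = 0
g(1) = mex{} = 0
g(2) = mex{0} = 1
g(3) = mex{0} = 1
g(4) = mex{1} = 0
g(5) = mex{0,1} = 2
g(6) = mex{0} = 1
g(7) = mex{0,1,2} = 3
g(8) = mex{1} = 0
g(9) = mex{0,1,3} = 2
g(10) = mex{0,2} = 1
g(11) = mex{1,2} = 0
So g(11) = 0.

0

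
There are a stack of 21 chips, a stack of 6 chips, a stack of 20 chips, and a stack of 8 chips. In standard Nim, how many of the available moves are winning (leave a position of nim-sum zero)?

In binary:
  10101  (21)
  00110  (6)
  10100  (20)
  01000  (8)
  -----
  01111  (15)
The overall nim-sum is X = 15. A stack of size p has a winning move iff p XOR X < p (reduce it to p XOR X).
  21: 21 XOR 15 = 26 ≥ 21 — no move.
  6: 6 XOR 15 = 9 ≥ 6 — no move.
  20: 20 XOR 15 = 27 ≥ 20 — no move.
  8: 8 XOR 15 = 7 < 8 — winning move (to 7).
That gives 1 winning move.

1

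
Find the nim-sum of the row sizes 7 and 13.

Compute the nim-sum pairwise:
7 ⊕ 13 = 10

10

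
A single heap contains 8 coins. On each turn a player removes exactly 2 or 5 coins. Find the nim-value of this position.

Build the Grundy sequence with g(k) = mex{g(k−s) : s ∈ {2, 5}, s ≤ k}:
g(0) = mex{} = 0
g(1) = mex{} = 0
g(2) = mex{0} = 1
g(3) = mex{0} = 1
g(4) = mex{1} = 0
g(5) = mex{0,1} = 2
g(6) = mex{0} = 1
g(7) = mex{1,2} = 0
g(8) = mex{1} = 0
So g(8) = 0.

0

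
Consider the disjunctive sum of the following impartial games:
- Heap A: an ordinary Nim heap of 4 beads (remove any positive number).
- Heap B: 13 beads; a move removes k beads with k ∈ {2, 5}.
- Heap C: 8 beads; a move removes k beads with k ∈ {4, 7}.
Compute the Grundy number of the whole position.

Heap A is a plain Nim heap of size 4, so its Grundy value is 4.
Grundy values for heap B (subtraction set {2, 5}):
g(0) = mex{} = 0
g(1) = mex{} = 0
g(2) = mex{0} = 1
g(3) = mex{0} = 1
g(4) = mex{1} = 0
g(5) = mex{0,1} = 2
g(6) = mex{0} = 1
g(7) = mex{1,2} = 0
g(8) = mex{1} = 0
g(9) = mex{0} = 1
g(10) = mex{0,2} = 1
g(11) = mex{1} = 0
g(12) = mex{0,1} = 2
g(13) = mex{0} = 1
So g(13) = 1.
For heap C, compute g(0), g(1), … with moves {4, 7}:
g(0) = mex{} = 0
g(1) = mex{} = 0
g(2) = mex{} = 0
g(3) = mex{} = 0
g(4) = mex{0} = 1
g(5) = mex{0} = 1
g(6) = mex{0} = 1
g(7) = mex{0} = 1
g(8) = mex{0,1} = 2
So g(8) = 2.
By the Sprague-Grundy theorem, the Grundy value of a sum of independent games is the XOR of the component values.
Combined value = 4 XOR 1 XOR 2 = 7.

7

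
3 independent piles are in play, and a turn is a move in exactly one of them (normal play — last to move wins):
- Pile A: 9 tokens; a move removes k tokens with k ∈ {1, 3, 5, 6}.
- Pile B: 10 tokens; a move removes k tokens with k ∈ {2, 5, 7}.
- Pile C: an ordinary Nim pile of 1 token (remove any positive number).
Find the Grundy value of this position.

Build the Grundy sequence for pile A with g(k) = mex{g(k−s) : s ∈ {1, 3, 5, 6}, s ≤ k}:
g(0) = mex{} = 0
g(1) = mex{0} = 1
g(2) = mex{1} = 0
g(3) = mex{0} = 1
g(4) = mex{1} = 0
g(5) = mex{0} = 1
g(6) = mex{0,1} = 2
g(7) = mex{0,1,2} = 3
g(8) = mex{0,1,3} = 2
g(9) = mex{0,1,2} = 3
So g(9) = 3.
Grundy values for pile B (subtraction set {2, 5, 7}):
g(0) = mex{} = 0
g(1) = mex{} = 0
g(2) = mex{0} = 1
g(3) = mex{0} = 1
g(4) = mex{1} = 0
g(5) = mex{0,1} = 2
g(6) = mex{0} = 1
g(7) = mex{0,1,2} = 3
g(8) = mex{0,1} = 2
g(9) = mex{0,1,3} = 2
g(10) = mex{1,2} = 0
So g(10) = 0.
Pile C is a plain Nim pile of size 1, so its Grundy value is 1.
The value of a disjunctive sum is the nim-sum of the parts.
Combined value = 3 XOR 0 XOR 1 = 2.

2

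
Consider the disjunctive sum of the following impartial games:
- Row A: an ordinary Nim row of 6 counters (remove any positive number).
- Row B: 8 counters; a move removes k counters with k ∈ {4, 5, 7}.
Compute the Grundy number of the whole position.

4

Row A is a plain Nim row of size 6, so its Grundy value is 6.
For row B, compute g(0), g(1), … with moves {4, 5, 7}:
k:     0  1  2  3  4  5  6  7  8
g(k):  0  0  0  0  1  1  1  1  2
So g(8) = 2.
By the Sprague-Grundy theorem, the Grundy value of a sum of independent games is the XOR of the component values.
Combined value = 6 XOR 2 = 4.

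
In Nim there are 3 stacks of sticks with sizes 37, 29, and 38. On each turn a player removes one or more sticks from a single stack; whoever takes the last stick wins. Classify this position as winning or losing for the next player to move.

Winning position

Compute the nim-sum pairwise:
37 ⊕ 29 = 56
56 ⊕ 38 = 30
The nim-sum is 30 ≠ 0, so this is an N-position: the player to move can win.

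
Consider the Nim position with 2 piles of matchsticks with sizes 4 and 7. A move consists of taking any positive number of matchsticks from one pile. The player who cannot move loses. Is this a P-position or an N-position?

Bitwise XOR of the heap sizes:
  100  (4)
  111  (7)
  ---
  011  (3)
The nim-sum is 3 ≠ 0, so this is an N-position: the player to move can win.

N-position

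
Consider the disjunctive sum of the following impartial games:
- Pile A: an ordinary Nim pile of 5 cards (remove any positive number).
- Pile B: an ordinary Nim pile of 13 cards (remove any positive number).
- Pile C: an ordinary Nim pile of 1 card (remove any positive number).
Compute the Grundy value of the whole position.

9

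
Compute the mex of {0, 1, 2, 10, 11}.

The values 0, 1, 2 are all present; 3 is the first non-negative integer missing from the set.

3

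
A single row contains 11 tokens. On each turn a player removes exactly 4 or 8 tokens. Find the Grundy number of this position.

2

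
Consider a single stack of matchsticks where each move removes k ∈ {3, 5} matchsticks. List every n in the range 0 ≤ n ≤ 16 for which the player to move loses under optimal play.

0, 1, 2, 8, 9, 10, 16

Build the Grundy sequence with g(k) = mex{g(k−s) : s ∈ {3, 5}, s ≤ k}:
k:     0  1  2  3  4  5  6  7  8  9 10 11 12 13 14 15 16
g(k):  0  0  0  1  1  1  2  2  0  0  0  1  1  1  2  2  0
The P-positions (g = 0) in 0..16 are 0, 1, 2, 8, 9, 10, 16.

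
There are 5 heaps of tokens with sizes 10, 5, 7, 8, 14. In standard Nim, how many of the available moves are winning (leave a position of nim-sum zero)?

Compute the nim-sum pairwise:
10 ^ 5 = 15
15 ^ 7 = 8
8 ^ 8 = 0
0 ^ 14 = 14
The overall nim-sum is X = 14. A heap of size p has a winning move iff p XOR X < p (reduce it to p XOR X).
  10: 10 XOR 14 = 4 < 10 — winning move (to 4).
  5: 5 XOR 14 = 11 ≥ 5 — no move.
  7: 7 XOR 14 = 9 ≥ 7 — no move.
  8: 8 XOR 14 = 6 < 8 — winning move (to 6).
  14: 14 XOR 14 = 0 < 14 — winning move (to 0).
That gives 3 winning moves.

3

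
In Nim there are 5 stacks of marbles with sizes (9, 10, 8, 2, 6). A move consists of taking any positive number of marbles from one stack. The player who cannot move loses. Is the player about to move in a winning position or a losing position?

Winning position

Bitwise XOR of the heap sizes:
  1001  (9)
  1010  (10)
  1000  (8)
  0010  (2)
  0110  (6)
  ----
  1111  (15)
The nim-sum is 15 ≠ 0, so this is an N-position: the player to move can win.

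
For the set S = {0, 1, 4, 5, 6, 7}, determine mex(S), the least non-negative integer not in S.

The values 0, 1 are all present; 2 is the first non-negative integer missing from the set.

2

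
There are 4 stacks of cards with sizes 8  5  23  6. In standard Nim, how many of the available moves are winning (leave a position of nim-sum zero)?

Nim-sum: 8 ^ 5 ^ 23 ^ 6 = 28.
The overall nim-sum is X = 28. A stack of size p has a winning move iff p XOR X < p (reduce it to p XOR X).
  8: 8 XOR 28 = 20 ≥ 8 — no move.
  5: 5 XOR 28 = 25 ≥ 5 — no move.
  23: 23 XOR 28 = 11 < 23 — winning move (to 11).
  6: 6 XOR 28 = 26 ≥ 6 — no move.
That gives 1 winning move.

1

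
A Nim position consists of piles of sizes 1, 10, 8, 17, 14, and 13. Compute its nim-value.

Write each in binary and XOR column by column:
  00001  (1)
  01010  (10)
  01000  (8)
  10001  (17)
  01110  (14)
  01101  (13)
  -----
  10001  (17)

17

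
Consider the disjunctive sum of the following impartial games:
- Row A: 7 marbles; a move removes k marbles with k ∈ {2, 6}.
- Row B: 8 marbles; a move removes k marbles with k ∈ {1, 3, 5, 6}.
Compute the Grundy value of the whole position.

Build the Grundy sequence for row A with g(k) = mex{g(k−s) : s ∈ {2, 6}, s ≤ k}:
k:     0  1  2  3  4  5  6  7
g(k):  0  0  1  1  0  0  1  1
So g(7) = 1.
For row B, compute g(0), g(1), … with moves {1, 3, 5, 6}:
g(0) = mex{} = 0
g(1) = mex{0} = 1
g(2) = mex{1} = 0
g(3) = mex{0} = 1
g(4) = mex{1} = 0
g(5) = mex{0} = 1
g(6) = mex{0,1} = 2
g(7) = mex{0,1,2} = 3
g(8) = mex{0,1,3} = 2
So g(8) = 2.
By the Sprague-Grundy theorem, the Grundy value of a sum of independent games is the XOR of the component values.
Combined value = 1 XOR 2 = 3.

3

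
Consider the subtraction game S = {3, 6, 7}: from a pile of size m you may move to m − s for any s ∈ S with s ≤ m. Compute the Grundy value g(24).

1

Compute g(0), g(1), … for moves {3, 6, 7}:
k:     0  1  2  3  4  5  6  7  8  9 10 11 12 13 14 15 16 17 18 19 20 21 22 23 24
g(k):  0  0  0  1  1  1  2  2  2  3  0  0  0  1  1  1  2  2  2  3  0  0  0  1  1
So g(24) = 1.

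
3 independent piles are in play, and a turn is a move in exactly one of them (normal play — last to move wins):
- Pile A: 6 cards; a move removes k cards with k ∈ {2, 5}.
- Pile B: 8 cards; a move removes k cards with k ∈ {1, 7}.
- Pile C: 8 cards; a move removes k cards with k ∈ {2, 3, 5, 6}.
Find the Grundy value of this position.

Grundy values for pile A (subtraction set {2, 5}):
k:     0  1  2  3  4  5  6
g(k):  0  0  1  1  0  2  1
So g(6) = 1.
For pile B, compute g(0), g(1), … with moves {1, 7}:
g(0) = mex{} = 0
g(1) = mex{0} = 1
g(2) = mex{1} = 0
g(3) = mex{0} = 1
g(4) = mex{1} = 0
g(5) = mex{0} = 1
g(6) = mex{1} = 0
g(7) = mex{0} = 1
g(8) = mex{1} = 0
So g(8) = 0.
For pile C, compute g(0), g(1), … with moves {2, 3, 5, 6}:
g(0) = mex{} = 0
g(1) = mex{} = 0
g(2) = mex{0} = 1
g(3) = mex{0} = 1
g(4) = mex{0,1} = 2
g(5) = mex{0,1} = 2
g(6) = mex{0,1,2} = 3
g(7) = mex{0,1,2} = 3
g(8) = mex{1,2,3} = 0
So g(8) = 0.
The value of a disjunctive sum is the nim-sum of the parts.
Combined value = 1 ⊕ 0 ⊕ 0 = 1.

1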